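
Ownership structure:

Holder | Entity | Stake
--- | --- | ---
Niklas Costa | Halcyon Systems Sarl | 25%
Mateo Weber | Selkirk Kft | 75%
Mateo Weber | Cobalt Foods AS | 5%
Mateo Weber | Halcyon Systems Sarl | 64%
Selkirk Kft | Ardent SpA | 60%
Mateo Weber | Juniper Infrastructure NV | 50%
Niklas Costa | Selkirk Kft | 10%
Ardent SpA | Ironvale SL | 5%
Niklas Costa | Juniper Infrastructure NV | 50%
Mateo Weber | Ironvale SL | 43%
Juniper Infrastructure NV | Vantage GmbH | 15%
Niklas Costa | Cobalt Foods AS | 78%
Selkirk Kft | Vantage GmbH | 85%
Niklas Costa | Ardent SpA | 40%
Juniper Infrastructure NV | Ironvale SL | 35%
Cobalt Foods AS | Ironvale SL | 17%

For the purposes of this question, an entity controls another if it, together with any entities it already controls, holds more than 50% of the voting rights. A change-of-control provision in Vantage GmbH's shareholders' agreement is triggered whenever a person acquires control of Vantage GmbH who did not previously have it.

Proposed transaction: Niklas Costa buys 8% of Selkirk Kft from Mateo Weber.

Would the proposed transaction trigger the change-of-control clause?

No

The purchase adds only to Niklas's holdings (Mateo's stake shrinks), so Niklas is the only person who could newly come to control Vantage.
Niklas holds 78% of Cobalt, so Niklas controls Cobalt.
Neither Niklas nor any entity Niklas controls holds any voting interest in Vantage.
So before the transaction, Niklas does not control Vantage.
After the purchase, Niklas's direct stake in Selkirk rises to 10% + 8% = 18%, and Mateo's stake falls to 67%.
Niklas's side now holds 18% of Selkirk, not > 50%, so Niklas still does not control Selkirk.
After the transaction, neither Niklas nor any entity Niklas controls holds a voting interest in Vantage, so Niklas still does not control it.
No new person acquires control, so the clause is not triggered.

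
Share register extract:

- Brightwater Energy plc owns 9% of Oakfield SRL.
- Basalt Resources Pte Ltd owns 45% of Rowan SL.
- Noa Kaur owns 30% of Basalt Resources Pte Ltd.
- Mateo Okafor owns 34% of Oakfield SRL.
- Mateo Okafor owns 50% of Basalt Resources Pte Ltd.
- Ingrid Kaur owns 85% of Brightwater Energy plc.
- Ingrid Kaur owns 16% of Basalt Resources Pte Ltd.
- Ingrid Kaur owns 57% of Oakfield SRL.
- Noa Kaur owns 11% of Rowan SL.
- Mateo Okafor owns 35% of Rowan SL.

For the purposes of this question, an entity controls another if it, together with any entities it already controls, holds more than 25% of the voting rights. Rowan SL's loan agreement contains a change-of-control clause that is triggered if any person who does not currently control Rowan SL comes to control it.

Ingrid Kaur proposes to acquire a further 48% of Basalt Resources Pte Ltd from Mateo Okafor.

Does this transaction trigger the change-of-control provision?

Yes

The purchase adds only to Ingrid's holdings (Mateo's stake shrinks), so Ingrid is the only person who could newly come to control Rowan.
Ingrid holds 85% of Brightwater, so Ingrid controls Brightwater.
Brightwater and Ingrid together hold 9% + 57% = 66% of Oakfield, so Ingrid controls Oakfield.
Neither Ingrid nor any entity Ingrid controls holds any voting interest in Rowan.
So before the transaction, Ingrid does not control Rowan.
After the purchase, Ingrid's direct stake in Basalt rises to 16% + 48% = 64%, and Mateo's stake falls to 2%.
Ingrid holds 64% of Basalt, so Ingrid controls Basalt.
Basalt holds 45% of Rowan, so Ingrid controls Rowan.
Ingrid did not control Rowan before and does after, so the clause is triggered.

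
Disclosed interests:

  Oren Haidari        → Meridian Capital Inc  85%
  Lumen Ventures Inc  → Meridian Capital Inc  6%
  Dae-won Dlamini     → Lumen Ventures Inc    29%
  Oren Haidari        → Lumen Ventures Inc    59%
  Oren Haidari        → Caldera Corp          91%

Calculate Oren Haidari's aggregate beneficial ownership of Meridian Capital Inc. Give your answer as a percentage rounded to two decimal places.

Oren reaches Meridian along 2 paths.
Direct stake: 85% = 85%.
Via Lumen: 59% × 6% = 3.54%.
Total: 85% + 3.54% = 88.54%.

88.54%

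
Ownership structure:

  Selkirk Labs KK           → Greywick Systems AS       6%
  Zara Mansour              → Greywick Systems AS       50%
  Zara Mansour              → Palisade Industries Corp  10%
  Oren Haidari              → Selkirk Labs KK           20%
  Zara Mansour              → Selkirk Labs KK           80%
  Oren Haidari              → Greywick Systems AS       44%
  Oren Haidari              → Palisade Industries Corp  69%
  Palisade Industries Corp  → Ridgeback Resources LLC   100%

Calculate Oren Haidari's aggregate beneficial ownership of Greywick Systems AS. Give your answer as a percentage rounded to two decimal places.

45.20%

Oren reaches Greywick along 2 paths.
Direct stake: 44% = 44%.
Via Selkirk: 20% × 6% = 1.2%.
Total: 44% + 1.2% = 45.2%.
Rounded: 45.20%.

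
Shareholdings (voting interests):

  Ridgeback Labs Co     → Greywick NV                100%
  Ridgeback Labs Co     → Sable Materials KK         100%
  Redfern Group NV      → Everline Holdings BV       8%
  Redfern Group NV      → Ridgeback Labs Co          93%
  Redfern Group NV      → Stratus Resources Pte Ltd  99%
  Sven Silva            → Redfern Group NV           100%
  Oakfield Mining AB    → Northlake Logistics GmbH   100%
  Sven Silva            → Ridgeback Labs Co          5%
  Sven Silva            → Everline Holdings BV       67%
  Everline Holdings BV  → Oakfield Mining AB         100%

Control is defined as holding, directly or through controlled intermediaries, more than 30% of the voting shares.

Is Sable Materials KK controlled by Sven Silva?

Yes

Sven holds 100% of Redfern, so Sven controls Redfern.
Redfern and Sven together hold 93% + 5% = 98% of Ridgeback, so Sven controls Ridgeback.
Ridgeback holds 100% of Sable, so Sven controls Sable.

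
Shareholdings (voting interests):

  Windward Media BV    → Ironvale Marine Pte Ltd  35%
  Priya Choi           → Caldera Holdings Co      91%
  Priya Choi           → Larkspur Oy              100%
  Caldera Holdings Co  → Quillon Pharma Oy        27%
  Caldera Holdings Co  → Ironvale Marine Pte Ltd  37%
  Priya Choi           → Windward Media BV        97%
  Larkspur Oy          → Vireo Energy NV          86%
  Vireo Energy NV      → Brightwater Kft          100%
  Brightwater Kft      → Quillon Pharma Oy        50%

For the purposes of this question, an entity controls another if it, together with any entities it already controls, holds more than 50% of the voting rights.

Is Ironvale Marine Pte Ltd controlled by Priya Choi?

Priya holds 91% of Caldera, so Priya controls Caldera.
Priya holds 97% of Windward, so Priya controls Windward.
Caldera and Windward together hold 37% + 35% = 72% of Ironvale, so Priya controls Ironvale.

Yes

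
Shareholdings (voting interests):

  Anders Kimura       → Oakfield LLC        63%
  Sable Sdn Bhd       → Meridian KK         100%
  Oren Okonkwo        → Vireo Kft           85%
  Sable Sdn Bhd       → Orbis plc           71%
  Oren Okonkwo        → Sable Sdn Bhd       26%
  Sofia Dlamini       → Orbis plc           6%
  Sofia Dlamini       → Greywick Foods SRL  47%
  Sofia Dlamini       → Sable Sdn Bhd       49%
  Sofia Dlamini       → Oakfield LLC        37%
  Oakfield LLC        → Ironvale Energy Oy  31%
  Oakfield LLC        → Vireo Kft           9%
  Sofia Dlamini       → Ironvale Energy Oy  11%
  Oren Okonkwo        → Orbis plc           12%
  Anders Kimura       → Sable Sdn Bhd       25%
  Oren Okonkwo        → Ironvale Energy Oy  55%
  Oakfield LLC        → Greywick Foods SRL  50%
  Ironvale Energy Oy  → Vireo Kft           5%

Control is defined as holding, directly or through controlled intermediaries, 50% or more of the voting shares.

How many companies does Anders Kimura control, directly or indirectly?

Anders holds 63% of Oakfield, so Anders controls Oakfield.
Oakfield holds 50% of Greywick, so Anders controls Greywick.
No other company's threshold is met.
Anders controls 2 companies.

2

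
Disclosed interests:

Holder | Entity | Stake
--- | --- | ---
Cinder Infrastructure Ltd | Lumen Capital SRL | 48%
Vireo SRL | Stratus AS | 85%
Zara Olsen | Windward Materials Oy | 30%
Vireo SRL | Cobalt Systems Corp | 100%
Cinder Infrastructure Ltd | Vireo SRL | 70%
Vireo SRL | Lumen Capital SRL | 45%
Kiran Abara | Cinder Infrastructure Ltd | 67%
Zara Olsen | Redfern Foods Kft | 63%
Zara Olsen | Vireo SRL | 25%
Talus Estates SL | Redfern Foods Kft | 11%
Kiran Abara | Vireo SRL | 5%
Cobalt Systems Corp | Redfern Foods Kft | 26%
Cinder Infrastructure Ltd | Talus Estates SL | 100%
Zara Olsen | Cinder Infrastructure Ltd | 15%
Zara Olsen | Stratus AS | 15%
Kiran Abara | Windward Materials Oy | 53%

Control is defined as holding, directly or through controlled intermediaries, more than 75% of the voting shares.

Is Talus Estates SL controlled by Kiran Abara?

No

Kiran's largest direct stake is 67% in Cinder, which does not meet the threshold, so Kiran controls no company.
Neither Kiran nor any entity Kiran controls holds any voting interest in Talus.
So Kiran does not control Talus.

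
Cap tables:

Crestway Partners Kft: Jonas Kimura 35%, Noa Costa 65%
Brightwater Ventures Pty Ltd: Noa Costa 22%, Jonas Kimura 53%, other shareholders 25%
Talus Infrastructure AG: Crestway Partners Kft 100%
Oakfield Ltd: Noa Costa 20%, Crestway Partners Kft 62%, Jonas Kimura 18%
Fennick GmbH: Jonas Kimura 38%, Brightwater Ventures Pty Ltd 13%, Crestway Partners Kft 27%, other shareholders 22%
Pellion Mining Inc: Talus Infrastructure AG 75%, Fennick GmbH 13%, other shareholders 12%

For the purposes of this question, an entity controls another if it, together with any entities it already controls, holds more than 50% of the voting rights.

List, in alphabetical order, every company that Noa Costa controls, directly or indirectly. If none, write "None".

Crestway Partners Kft, Oakfield Ltd, Pellion Mining Inc, Talus Infrastructure AG

Noa holds 65% of Crestway, so Noa controls Crestway.
Crestway holds 100% of Talus, so Noa controls Talus.
Noa and Crestway together hold 20% + 62% = 82% of Oakfield, so Noa controls Oakfield.
Talus holds 75% of Pellion, so Noa controls Pellion.
No other company's threshold is met.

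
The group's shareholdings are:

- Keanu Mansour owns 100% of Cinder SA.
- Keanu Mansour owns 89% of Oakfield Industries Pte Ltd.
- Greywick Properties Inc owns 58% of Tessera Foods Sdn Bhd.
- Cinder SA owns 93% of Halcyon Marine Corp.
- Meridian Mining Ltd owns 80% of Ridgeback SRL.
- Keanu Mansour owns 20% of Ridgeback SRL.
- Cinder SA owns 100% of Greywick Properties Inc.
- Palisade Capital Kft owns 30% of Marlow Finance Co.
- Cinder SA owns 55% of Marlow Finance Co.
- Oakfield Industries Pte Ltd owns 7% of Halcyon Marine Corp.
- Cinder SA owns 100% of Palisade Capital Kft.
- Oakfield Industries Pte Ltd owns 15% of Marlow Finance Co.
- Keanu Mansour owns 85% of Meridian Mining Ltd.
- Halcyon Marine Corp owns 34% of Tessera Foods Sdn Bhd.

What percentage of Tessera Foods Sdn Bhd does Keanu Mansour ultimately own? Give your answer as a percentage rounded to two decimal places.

91.74%

Keanu reaches Tessera along 3 paths.
Via Oakfield → Halcyon: 89% × 7% × 34% = 2.1182%.
Via Cinder → Halcyon: 100% × 93% × 34% = 31.62%.
Via Cinder → Greywick: 100% × 100% × 58% = 58%.
Total: 2.1182% + 31.62% + 58% = 91.7382%.
Rounded: 91.74%.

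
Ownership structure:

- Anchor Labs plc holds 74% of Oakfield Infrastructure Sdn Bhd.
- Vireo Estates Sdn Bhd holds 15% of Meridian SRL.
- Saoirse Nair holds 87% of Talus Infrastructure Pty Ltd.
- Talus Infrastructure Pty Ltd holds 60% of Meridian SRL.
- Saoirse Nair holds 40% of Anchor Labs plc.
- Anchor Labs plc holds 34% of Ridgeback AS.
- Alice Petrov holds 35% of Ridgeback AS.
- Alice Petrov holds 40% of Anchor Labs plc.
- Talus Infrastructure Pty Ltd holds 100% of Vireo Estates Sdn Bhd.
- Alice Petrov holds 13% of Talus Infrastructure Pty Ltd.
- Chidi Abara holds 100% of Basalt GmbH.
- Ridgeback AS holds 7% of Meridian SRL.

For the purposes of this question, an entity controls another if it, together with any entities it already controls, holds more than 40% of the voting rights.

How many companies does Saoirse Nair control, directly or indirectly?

Saoirse holds 87% of Talus, so Saoirse controls Talus.
Talus holds 100% of Vireo, so Saoirse controls Vireo.
Vireo and Talus together hold 15% + 60% = 75% of Meridian, so Saoirse controls Meridian.
No other company's threshold is met.
Saoirse controls 3 companies.

3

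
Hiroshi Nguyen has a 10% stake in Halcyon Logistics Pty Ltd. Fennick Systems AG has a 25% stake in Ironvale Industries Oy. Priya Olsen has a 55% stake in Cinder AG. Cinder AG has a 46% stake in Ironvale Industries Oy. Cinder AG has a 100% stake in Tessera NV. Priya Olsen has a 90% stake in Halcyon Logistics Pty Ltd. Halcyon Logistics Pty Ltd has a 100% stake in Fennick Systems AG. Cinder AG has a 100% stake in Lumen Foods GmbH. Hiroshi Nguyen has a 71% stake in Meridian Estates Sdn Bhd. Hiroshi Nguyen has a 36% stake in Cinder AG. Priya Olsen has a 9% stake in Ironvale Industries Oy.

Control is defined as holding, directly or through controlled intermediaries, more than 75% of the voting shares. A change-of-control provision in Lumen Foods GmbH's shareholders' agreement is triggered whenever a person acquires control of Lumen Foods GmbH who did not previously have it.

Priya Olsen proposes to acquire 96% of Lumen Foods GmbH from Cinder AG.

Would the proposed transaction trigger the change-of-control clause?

The purchase adds only to Priya's holdings (Cinder's stake shrinks), so Priya is the only person who could newly come to control Lumen.
Priya holds 90% of Halcyon, so Priya controls Halcyon.
Halcyon holds 100% of Fennick, so Priya controls Fennick.
Neither Priya nor any entity Priya controls holds any voting interest in Lumen.
So before the transaction, Priya does not control Lumen.
After the purchase, Priya holds 96% of Lumen directly, and Cinder's stake falls to 4%.
Priya holds 96% of Lumen, so Priya controls Lumen.
Priya did not control Lumen before and does after, so the clause is triggered.

Yes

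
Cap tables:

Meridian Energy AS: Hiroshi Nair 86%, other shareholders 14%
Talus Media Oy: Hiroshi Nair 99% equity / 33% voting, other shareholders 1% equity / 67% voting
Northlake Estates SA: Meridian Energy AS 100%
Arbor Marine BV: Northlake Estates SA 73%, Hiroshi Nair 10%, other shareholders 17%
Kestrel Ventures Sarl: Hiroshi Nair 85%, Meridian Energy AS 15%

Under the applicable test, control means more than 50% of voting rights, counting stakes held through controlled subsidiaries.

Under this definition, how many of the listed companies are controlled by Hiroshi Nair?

4

Hiroshi holds 86% of Meridian, so Hiroshi controls Meridian.
Meridian holds 100% of Northlake, so Hiroshi controls Northlake.
Northlake and Hiroshi together hold 73% + 10% = 83% of Arbor, so Hiroshi controls Arbor.
Hiroshi and Meridian together hold 85% + 15% = 100% of Kestrel, so Hiroshi controls Kestrel.
No other company's threshold is met.
Hiroshi controls 4 companies.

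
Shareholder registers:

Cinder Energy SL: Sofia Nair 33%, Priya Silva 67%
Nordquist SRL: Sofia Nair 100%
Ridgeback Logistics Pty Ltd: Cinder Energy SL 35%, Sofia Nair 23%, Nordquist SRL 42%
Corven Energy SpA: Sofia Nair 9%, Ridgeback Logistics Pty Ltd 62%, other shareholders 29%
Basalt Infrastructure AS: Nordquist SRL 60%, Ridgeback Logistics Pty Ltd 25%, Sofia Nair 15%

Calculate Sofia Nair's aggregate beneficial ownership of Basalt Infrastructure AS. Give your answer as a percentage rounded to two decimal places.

Sofia reaches Basalt along 5 paths.
Via Nordquist: 100% × 60% = 60%.
Via Cinder → Ridgeback: 33% × 35% × 25% = 2.8875%.
Via Ridgeback: 23% × 25% = 5.75%.
Via Nordquist → Ridgeback: 100% × 42% × 25% = 10.5%.
Direct stake: 15% = 15%.
Total: 60% + 2.8875% + 5.75% + 10.5% + 15% = 94.1375%.
Rounded: 94.14%.

94.14%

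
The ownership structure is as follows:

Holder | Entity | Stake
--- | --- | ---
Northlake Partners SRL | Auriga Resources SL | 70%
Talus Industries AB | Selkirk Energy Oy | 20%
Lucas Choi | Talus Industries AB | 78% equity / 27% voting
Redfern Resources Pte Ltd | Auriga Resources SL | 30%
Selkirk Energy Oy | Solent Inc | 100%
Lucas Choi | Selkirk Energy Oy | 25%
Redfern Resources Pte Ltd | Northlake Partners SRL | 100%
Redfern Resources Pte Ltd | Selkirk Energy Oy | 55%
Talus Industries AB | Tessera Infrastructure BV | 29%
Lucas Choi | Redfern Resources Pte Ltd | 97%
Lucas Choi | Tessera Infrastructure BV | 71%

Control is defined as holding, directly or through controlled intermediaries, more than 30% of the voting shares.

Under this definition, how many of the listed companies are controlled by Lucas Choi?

Lucas holds 97% of Redfern, so Lucas controls Redfern.
Redfern holds 100% of Northlake, so Lucas controls Northlake.
Redfern and Lucas together hold 55% + 25% = 80% of Selkirk, so Lucas controls Selkirk.
Lucas holds 71% of Tessera, so Lucas controls Tessera.
Northlake and Redfern together hold 70% + 30% = 100% of Auriga, so Lucas controls Auriga.
Selkirk holds 100% of Solent, so Lucas controls Solent.
No other company's threshold is met.
Lucas controls 6 companies.

6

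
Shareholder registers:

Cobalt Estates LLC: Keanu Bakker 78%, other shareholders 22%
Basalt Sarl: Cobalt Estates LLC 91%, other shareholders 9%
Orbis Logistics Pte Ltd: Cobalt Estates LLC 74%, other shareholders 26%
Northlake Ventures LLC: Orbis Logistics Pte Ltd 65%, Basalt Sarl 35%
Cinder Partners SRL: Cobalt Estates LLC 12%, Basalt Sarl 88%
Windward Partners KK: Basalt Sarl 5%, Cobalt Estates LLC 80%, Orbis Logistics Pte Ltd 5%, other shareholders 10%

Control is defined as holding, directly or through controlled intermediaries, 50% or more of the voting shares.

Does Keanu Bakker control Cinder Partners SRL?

Yes

Keanu holds 78% of Cobalt, so Keanu controls Cobalt.
Cobalt holds 91% of Basalt, so Keanu controls Basalt.
Cobalt and Basalt together hold 12% + 88% = 100% of Cinder, so Keanu controls Cinder.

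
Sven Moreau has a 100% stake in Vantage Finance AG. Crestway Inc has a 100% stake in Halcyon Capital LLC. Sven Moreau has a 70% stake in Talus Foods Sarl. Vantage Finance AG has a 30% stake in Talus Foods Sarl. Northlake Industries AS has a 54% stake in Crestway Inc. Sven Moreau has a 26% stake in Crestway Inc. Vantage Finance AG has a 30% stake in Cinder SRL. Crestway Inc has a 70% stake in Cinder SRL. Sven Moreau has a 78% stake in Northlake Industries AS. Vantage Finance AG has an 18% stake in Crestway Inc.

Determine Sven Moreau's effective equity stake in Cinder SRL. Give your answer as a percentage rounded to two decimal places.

Sven reaches Cinder along 4 paths.
Via Northlake → Crestway: 78% × 54% × 70% = 29.484%.
Via Vantage → Crestway: 100% × 18% × 70% = 12.6%.
Via Crestway: 26% × 70% = 18.2%.
Via Vantage: 100% × 30% = 30%.
Total: 29.484% + 12.6% + 18.2% + 30% = 90.284%.
Rounded: 90.28%.

90.28%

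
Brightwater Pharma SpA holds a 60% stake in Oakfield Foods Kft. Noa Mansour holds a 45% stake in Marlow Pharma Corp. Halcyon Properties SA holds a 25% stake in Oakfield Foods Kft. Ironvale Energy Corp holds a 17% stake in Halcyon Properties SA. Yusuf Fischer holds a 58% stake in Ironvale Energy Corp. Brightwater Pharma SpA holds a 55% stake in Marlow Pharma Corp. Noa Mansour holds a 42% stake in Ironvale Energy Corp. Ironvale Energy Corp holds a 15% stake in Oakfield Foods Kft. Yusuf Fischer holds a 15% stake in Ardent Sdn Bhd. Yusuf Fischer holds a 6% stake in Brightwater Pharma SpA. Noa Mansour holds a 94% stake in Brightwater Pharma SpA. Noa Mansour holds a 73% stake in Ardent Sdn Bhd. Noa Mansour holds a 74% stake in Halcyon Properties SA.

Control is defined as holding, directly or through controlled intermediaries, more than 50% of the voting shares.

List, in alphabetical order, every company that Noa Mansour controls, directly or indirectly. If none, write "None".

Ardent Sdn Bhd, Brightwater Pharma SpA, Halcyon Properties SA, Marlow Pharma Corp, Oakfield Foods Kft

Noa holds 73% of Ardent, so Noa controls Ardent.
Noa holds 94% of Brightwater, so Noa controls Brightwater.
Noa holds 74% of Halcyon, so Noa controls Halcyon.
Noa and Brightwater together hold 45% + 55% = 100% of Marlow, so Noa controls Marlow.
Halcyon and Brightwater together hold 25% + 60% = 85% of Oakfield, so Noa controls Oakfield.
No other company's threshold is met.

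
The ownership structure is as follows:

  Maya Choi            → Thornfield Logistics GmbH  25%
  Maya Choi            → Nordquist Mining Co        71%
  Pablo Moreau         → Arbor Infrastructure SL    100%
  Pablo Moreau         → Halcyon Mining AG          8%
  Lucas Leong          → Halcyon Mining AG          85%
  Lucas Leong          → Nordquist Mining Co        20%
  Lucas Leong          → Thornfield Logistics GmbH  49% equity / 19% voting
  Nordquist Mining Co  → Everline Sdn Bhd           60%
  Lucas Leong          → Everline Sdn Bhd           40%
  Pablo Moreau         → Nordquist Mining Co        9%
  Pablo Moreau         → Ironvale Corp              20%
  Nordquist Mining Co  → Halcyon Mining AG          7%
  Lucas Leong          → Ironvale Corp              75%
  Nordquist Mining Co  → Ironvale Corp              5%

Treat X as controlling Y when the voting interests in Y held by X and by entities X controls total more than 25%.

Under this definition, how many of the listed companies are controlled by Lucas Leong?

Lucas holds 85% of Halcyon, so Lucas controls Halcyon.
Lucas holds 75% of Ironvale, so Lucas controls Ironvale.
Lucas holds 40% of Everline, so Lucas controls Everline.
No other company's threshold is met.
Lucas controls 3 companies.

3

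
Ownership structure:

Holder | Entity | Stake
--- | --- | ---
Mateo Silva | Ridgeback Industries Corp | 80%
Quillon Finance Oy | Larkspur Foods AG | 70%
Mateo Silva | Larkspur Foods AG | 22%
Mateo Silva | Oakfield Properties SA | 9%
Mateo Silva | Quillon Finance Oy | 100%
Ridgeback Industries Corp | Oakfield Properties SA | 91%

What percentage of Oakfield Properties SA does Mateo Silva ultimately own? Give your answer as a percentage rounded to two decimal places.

Mateo reaches Oakfield along 2 paths.
Via Ridgeback: 80% × 91% = 72.8%.
Direct stake: 9% = 9%.
Total: 72.8% + 9% = 81.8%.
Rounded: 81.80%.

81.80%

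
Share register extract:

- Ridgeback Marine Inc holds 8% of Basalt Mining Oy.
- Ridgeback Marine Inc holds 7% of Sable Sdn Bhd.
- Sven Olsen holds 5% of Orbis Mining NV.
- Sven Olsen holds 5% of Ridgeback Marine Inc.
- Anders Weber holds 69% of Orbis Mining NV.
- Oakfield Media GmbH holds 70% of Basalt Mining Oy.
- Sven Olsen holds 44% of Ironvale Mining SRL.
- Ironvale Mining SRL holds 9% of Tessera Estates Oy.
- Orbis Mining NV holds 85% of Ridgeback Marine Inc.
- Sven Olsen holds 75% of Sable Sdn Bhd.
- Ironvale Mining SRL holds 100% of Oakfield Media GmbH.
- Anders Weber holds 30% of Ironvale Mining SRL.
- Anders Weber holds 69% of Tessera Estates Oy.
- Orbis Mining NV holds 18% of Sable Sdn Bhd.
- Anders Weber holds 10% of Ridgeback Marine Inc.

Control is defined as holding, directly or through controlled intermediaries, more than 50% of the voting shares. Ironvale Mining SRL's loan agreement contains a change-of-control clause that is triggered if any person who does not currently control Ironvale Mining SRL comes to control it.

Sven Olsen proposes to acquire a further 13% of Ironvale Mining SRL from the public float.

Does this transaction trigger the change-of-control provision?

The purchase changes only Sven's holdings, so Sven is the only person who could newly come to control Ironvale.
Sven holds 75% of Sable, so Sven controls Sable.
In Ironvale, Sven's side holds only 44%, not > 50%.
So before the transaction, Sven does not control Ironvale.
After the purchase, Sven's direct stake in Ironvale rises to 44% + 13% = 57%.
Sven holds 57% of Ironvale, so Sven controls Ironvale.
Sven did not control Ironvale before and does after, so the clause is triggered.

Yes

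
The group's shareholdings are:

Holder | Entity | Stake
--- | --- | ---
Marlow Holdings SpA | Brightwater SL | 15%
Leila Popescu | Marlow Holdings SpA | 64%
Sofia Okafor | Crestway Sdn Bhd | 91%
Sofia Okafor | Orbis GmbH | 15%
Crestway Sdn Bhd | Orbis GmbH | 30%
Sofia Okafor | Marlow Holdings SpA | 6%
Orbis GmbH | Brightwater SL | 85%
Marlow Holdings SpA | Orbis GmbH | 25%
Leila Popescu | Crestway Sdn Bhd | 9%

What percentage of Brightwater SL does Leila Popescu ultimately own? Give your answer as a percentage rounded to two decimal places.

Leila reaches Brightwater along 3 paths.
Via Marlow: 64% × 15% = 9.6%.
Via Crestway → Orbis: 9% × 30% × 85% = 2.295%.
Via Marlow → Orbis: 64% × 25% × 85% = 13.6%.
Total: 9.6% + 2.295% + 13.6% = 25.495%.
Rounded: 25.50%.

25.50%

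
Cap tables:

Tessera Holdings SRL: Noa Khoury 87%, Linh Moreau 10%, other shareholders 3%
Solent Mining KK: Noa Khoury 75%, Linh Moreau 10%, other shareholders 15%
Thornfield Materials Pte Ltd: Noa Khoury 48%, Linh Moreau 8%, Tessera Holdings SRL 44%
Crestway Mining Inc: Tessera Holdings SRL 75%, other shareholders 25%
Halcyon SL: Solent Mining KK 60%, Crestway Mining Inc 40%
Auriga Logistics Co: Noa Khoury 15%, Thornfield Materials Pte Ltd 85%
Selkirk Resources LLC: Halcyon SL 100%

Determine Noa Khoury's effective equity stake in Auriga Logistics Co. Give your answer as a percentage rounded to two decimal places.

Noa reaches Auriga along 3 paths.
Direct stake: 15% = 15%.
Via Thornfield: 48% × 85% = 40.8%.
Via Tessera → Thornfield: 87% × 44% × 85% = 32.538%.
Total: 15% + 40.8% + 32.538% = 88.338%.
Rounded: 88.34%.

88.34%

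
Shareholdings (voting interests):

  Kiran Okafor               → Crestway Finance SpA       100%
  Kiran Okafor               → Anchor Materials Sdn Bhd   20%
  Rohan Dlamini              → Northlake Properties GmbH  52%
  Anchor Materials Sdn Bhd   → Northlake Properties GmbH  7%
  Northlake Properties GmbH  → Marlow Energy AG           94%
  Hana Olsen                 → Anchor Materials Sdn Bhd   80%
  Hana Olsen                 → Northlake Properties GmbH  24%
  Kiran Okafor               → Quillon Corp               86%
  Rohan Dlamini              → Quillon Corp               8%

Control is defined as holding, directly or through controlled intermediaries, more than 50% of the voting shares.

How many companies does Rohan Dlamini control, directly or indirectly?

2

Rohan holds 52% of Northlake, so Rohan controls Northlake.
Northlake holds 94% of Marlow, so Rohan controls Marlow.
No other company's threshold is met.
Rohan controls 2 companies.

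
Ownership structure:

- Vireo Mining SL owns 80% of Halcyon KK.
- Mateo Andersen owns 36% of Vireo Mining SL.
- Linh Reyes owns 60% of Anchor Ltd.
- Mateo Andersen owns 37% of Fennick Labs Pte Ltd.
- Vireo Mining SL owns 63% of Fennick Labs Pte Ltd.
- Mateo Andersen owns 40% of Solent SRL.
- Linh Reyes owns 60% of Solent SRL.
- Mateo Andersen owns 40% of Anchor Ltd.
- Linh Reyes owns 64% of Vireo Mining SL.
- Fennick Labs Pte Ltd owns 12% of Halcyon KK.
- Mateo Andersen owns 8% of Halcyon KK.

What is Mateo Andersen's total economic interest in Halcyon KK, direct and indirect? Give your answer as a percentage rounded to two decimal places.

Mateo reaches Halcyon along 4 paths.
Via Vireo: 36% × 80% = 28.8%.
Via Vireo → Fennick: 36% × 63% × 12% = 2.7216%.
Via Fennick: 37% × 12% = 4.44%.
Direct stake: 8% = 8%.
Total: 28.8% + 2.7216% + 4.44% + 8% = 43.9616%.
Rounded: 43.96%.

43.96%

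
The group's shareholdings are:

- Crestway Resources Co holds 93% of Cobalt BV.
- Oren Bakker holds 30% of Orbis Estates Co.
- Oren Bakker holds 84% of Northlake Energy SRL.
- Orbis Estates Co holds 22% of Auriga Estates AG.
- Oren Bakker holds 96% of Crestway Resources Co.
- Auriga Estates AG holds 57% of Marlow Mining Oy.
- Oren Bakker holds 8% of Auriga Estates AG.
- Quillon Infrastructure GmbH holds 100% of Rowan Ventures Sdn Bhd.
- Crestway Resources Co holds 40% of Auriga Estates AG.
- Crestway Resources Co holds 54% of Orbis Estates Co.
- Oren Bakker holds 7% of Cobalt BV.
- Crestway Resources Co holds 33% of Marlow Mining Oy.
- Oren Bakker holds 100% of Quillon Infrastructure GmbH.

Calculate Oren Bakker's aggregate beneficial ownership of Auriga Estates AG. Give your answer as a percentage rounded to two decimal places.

64.40%

Oren reaches Auriga along 4 paths.
Via Orbis: 30% × 22% = 6.6%.
Via Crestway → Orbis: 96% × 54% × 22% = 11.4048%.
Via Crestway: 96% × 40% = 38.4%.
Direct stake: 8% = 8%.
Total: 6.6% + 11.4048% + 38.4% + 8% = 64.4048%.
Rounded: 64.40%.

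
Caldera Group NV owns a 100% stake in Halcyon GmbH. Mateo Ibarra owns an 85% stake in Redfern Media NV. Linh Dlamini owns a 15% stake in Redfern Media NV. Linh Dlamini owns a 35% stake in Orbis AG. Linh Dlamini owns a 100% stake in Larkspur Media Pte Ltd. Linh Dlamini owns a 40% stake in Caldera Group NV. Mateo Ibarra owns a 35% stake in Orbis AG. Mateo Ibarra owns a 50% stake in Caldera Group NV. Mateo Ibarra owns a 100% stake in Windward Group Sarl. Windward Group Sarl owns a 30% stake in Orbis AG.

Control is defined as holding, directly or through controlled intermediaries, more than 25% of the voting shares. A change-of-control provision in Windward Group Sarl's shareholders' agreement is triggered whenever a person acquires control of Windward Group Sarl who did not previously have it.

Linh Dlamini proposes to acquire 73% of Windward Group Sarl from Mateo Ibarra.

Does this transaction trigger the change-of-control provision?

Yes

The purchase adds only to Linh's holdings (Mateo's stake shrinks), so Linh is the only person who could newly come to control Windward.
Linh holds 40% of Caldera, so Linh controls Caldera.
Linh holds 100% of Larkspur, so Linh controls Larkspur.
Caldera holds 100% of Halcyon, so Linh controls Halcyon.
Linh holds 35% of Orbis, so Linh controls Orbis.
Neither Linh nor any entity Linh controls holds any voting interest in Windward.
So before the transaction, Linh does not control Windward.
After the purchase, Linh holds 73% of Windward directly, and Mateo's stake falls to 27%.
Linh holds 73% of Windward, so Linh controls Windward.
Linh did not control Windward before and does after, so the clause is triggered.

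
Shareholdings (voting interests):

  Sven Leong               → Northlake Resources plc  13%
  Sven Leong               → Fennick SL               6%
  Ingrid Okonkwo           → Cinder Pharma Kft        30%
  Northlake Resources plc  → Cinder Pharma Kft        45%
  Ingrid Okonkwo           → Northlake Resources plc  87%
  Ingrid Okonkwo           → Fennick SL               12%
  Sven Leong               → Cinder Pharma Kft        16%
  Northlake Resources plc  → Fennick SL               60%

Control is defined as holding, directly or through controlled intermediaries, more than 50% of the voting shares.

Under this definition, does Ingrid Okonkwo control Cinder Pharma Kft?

Ingrid holds 87% of Northlake, so Ingrid controls Northlake.
Ingrid and Northlake together hold 30% + 45% = 75% of Cinder, so Ingrid controls Cinder.

Yes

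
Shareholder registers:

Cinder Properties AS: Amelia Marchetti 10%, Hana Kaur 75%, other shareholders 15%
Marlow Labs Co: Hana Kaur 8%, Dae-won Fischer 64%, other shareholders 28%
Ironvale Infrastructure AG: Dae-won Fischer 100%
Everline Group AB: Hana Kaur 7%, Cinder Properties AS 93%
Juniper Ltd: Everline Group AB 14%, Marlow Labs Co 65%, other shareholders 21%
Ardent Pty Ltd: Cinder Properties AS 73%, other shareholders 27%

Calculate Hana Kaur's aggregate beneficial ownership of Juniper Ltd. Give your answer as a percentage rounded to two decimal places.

15.95%

Hana reaches Juniper along 3 paths.
Via Everline: 7% × 14% = 0.98%.
Via Cinder → Everline: 75% × 93% × 14% = 9.765%.
Via Marlow: 8% × 65% = 5.2%.
Total: 0.98% + 9.765% + 5.2% = 15.945%.
Rounded: 15.95%.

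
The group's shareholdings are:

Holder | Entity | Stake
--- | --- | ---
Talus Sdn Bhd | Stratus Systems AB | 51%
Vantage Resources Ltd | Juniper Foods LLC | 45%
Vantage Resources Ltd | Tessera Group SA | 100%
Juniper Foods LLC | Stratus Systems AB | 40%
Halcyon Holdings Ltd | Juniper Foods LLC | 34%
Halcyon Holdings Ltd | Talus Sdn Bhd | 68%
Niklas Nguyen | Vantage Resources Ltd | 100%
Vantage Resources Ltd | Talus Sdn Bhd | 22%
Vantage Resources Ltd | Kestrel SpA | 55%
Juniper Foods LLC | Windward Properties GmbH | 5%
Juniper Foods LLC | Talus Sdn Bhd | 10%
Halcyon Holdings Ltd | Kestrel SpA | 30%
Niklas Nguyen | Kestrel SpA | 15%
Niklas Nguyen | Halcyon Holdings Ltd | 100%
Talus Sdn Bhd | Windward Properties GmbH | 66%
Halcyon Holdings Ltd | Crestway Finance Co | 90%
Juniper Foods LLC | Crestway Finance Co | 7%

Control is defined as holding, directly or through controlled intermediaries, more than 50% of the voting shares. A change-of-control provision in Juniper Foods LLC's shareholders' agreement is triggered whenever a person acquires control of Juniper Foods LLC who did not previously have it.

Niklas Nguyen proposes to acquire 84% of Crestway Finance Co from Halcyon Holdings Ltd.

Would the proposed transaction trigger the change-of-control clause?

No

The purchase adds only to Niklas's holdings (Halcyon's stake shrinks), so Niklas is the only person who could newly come to control Juniper.
Niklas holds 100% of Vantage, so Niklas controls Vantage.
Niklas holds 100% of Halcyon, so Niklas controls Halcyon.
Vantage and Halcyon together hold 45% + 34% = 79% of Juniper, so Niklas controls Juniper.
So Niklas already controls Juniper before the transaction.
After the purchase, Niklas holds 84% of Crestway directly, and Halcyon's stake falls to 6%.
Niklas controlled Juniper already, so this is not a new person acquiring control; every other person's position is unchanged or reduced.
No new person acquires control, so the clause is not triggered.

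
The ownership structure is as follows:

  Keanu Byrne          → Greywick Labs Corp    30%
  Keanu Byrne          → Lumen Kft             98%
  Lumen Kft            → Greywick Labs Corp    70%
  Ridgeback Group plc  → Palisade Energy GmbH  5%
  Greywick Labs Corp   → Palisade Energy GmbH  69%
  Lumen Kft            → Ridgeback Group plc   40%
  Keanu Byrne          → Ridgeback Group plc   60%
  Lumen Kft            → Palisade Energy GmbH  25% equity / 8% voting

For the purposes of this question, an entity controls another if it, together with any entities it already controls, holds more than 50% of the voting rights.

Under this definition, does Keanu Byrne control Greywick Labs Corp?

Keanu holds 98% of Lumen, so Keanu controls Lumen.
Keanu and Lumen together hold 30% + 70% = 100% of Greywick, so Keanu controls Greywick.

Yes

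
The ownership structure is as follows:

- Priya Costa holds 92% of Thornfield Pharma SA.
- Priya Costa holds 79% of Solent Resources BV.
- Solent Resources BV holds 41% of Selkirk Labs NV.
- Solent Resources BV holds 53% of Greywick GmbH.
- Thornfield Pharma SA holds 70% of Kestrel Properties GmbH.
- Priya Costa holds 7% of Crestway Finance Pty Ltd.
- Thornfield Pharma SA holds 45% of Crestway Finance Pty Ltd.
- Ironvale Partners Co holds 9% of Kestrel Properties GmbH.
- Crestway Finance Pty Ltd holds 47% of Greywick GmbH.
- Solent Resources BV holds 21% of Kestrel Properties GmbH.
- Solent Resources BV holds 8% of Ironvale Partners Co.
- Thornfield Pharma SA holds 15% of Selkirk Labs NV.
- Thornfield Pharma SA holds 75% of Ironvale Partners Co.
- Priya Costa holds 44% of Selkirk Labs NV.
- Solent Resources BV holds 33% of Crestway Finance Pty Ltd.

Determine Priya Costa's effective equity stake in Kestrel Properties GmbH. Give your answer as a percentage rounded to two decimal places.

Priya reaches Kestrel along 4 paths.
Via Thornfield: 92% × 70% = 64.4%.
Via Solent: 79% × 21% = 16.59%.
Via Thornfield → Ironvale: 92% × 75% × 9% = 6.21%.
Via Solent → Ironvale: 79% × 8% × 9% = 0.5688%.
Total: 64.4% + 16.59% + 6.21% + 0.5688% = 87.7688%.
Rounded: 87.77%.

87.77%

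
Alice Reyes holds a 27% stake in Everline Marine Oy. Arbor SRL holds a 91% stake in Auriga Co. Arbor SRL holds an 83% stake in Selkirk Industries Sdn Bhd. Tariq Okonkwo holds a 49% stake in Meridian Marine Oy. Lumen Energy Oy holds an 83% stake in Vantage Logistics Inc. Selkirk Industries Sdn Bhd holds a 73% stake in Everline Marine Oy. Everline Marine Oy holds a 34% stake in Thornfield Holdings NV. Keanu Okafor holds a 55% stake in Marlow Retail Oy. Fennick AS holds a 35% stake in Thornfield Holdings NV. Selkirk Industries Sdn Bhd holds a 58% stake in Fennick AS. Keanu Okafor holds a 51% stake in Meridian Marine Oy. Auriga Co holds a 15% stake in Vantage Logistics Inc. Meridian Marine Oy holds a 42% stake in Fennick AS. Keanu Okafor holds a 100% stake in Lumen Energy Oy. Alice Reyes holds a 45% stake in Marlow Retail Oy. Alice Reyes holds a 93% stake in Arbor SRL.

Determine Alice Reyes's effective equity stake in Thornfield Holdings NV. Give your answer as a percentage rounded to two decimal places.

Alice reaches Thornfield along 3 paths.
Via Everline: 27% × 34% = 9.18%.
Via Arbor → Selkirk → Everline: 93% × 83% × 73% × 34% = 19.158558%.
Via Arbor → Selkirk → Fennick: 93% × 83% × 58% × 35% = 15.66957%.
Total: 9.18% + 19.158558% + 15.66957% = 44.008128%.
Rounded: 44.01%.

44.01%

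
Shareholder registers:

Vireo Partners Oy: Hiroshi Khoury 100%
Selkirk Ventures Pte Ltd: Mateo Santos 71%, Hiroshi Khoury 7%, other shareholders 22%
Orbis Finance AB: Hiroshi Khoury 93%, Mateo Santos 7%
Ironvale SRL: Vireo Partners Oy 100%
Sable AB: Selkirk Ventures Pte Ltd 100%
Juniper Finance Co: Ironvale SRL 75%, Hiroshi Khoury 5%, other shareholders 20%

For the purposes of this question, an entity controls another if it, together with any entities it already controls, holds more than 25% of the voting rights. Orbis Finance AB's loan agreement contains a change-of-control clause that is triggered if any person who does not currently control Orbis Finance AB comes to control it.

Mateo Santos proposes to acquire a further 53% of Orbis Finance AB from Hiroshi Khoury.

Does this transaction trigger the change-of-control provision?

Yes

The purchase adds only to Mateo's holdings (Hiroshi's stake shrinks), so Mateo is the only person who could newly come to control Orbis.
Mateo holds 71% of Selkirk, so Mateo controls Selkirk.
Selkirk holds 100% of Sable, so Mateo controls Sable.
In Orbis, Mateo's side holds only 7%, not > 25%.
So before the transaction, Mateo does not control Orbis.
After the purchase, Mateo's direct stake in Orbis rises to 7% + 53% = 60%, and Hiroshi's stake falls to 40%.
Mateo holds 60% of Orbis, so Mateo controls Orbis.
Mateo did not control Orbis before and does after, so the clause is triggered.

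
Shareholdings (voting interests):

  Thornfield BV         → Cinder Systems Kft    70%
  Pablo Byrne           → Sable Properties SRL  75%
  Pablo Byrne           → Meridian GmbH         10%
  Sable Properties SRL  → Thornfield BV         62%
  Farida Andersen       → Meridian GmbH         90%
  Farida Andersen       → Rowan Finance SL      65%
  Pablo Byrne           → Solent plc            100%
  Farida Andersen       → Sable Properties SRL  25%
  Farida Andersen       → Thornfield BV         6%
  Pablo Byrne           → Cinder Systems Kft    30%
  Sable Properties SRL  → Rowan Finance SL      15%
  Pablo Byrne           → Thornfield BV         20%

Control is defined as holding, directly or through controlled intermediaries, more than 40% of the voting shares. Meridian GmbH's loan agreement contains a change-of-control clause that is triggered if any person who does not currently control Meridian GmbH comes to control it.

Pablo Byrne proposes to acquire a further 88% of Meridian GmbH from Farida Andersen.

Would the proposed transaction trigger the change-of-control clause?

Yes

The purchase adds only to Pablo's holdings (Farida's stake shrinks), so Pablo is the only person who could newly come to control Meridian.
Pablo holds 75% of Sable, so Pablo controls Sable.
Pablo and Sable together hold 20% + 62% = 82% of Thornfield, so Pablo controls Thornfield.
Pablo and Thornfield together hold 30% + 70% = 100% of Cinder, so Pablo controls Cinder.
Pablo holds 100% of Solent, so Pablo controls Solent.
In Meridian, Pablo's side holds only 10%, not > 40%.
So before the transaction, Pablo does not control Meridian.
After the purchase, Pablo's direct stake in Meridian rises to 10% + 88% = 98%, and Farida's stake falls to 2%.
Pablo holds 98% of Meridian, so Pablo controls Meridian.
Pablo did not control Meridian before and does after, so the clause is triggered.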